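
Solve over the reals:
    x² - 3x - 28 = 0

Factor: (x - 7)(x + 4) = 0.
So x = 7 or x = -4.

x = -4 or x = 7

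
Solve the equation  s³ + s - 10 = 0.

Possible rational roots are divisors of -10. Testing s = 2 gives 0, so (s - 2) is a factor.
Divide: s³ + s - 10 = (s - 2)(s² + 2s + 5).
The quadratic s² + 2s + 5 has discriminant -16 < 0, so no further real roots.

s = 2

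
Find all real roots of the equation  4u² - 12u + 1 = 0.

Discriminant: (-12)² − 4·4·1 = 128.
Quadratic formula: u = (12 ± √128) / 8.
So u = √(2) + 3/2 ≈ 2.9142 or u = 3/2 - √(2) ≈ 0.0858.

u = 0.0858 or u = 2.9142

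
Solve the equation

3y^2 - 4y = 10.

y = -1.277 or y = 2.6103

Rearrange to standard form: 3y^2 - 4y - 10 = 0.
Discriminant: (-4)^2 - 4*3*(-10) = 136.
Quadratic formula: y = (4 +/- sqrt(136)) / 6.
So y = 2/3 + sqrt(34)/3 ~= 2.6103 or y = 2/3 - sqrt(34)/3 ~= -1.277.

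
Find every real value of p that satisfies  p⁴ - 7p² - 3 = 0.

p = -2.7212 or p = 2.7212

Let u = p². The equation becomes u² - 7u - 3 = 0.
By the quadratic formula, u = 7/2 + √(61)/2 or u = 7/2 - √(61)/2.
p² = 7/2 + √(61)/2 gives p = ±√(7/2 + √(61)/2) ≈ ±2.7212.
p² = 7/2 - √(61)/2 < 0 has no real solution.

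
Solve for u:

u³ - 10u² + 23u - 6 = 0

u = 0.2984 or u = 3 or u = 6.7016

Possible rational roots are divisors of -6. Testing u = 3 gives 0, so (u - 3) is a factor.
Divide: u³ - 10u² + 23u - 6 = (u - 3)(u² - 7u + 2).
Apply the quadratic formula to u² - 7u + 2 = 0: u = (7 ± √41)/2, i.e. u ≈ 6.7016 or u ≈ 0.2984.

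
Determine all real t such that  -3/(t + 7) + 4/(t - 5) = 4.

Multiply both sides by (t + 7)(t - 5):
-3(t - 5) + 4(t + 7) = 4(t + 7)(t - 5).
Expand and collect terms: 4t² + 7t - 183 = 0.
By the quadratic formula, t = (-7 ± √2977) / 8, so t ≈ 5.9452 or t ≈ -7.6952.
Neither value makes a denominator zero (t ≠ -7, t ≠ 5), so both are valid.

t = -7.6952 or t = 5.9452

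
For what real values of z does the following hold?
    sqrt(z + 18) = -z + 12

z = 7

Square both sides: z + 18 = (-z + 12)^2.
Expand and rearrange: z^2 - 25z + 126 = 0.
Solving gives z = 18 or z = 7.
Check each candidate in the original equation:
  z = 18: sqrt(36) = 6, while -z + 12 = -6 — extraneous.
  z = 7: sqrt(25) = 5, while -z + 12 = 5 — valid.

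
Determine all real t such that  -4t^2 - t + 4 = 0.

t = -1.1328 or t = 0.8828

Discriminant: (-1)^2 - 4*(-4)*4 = 65.
Quadratic formula: t = (1 +/- sqrt(65)) / (-8).
So t = -sqrt(65)/8 - 1/8 ~= -1.1328 or t = -1/8 + sqrt(65)/8 ~= 0.8828.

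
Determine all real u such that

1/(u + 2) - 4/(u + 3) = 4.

u = -3.8828 or u = -1.8672

Multiply both sides by (u + 2)(u + 3):
(u + 3) - 4(u + 2) = 4(u + 2)(u + 3).
Expand and collect terms: 4u² + 23u + 29 = 0.
By the quadratic formula, u = (-23 ± √65) / 8, so u ≈ -1.8672 or u ≈ -3.8828.
Neither value makes a denominator zero (u ≠ -2, u ≠ -3), so both are valid.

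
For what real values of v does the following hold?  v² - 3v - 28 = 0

Factor: (v + 4)(v - 7) = 0.
So v = -4 or v = 7.

v = -4 or v = 7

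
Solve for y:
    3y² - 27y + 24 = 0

Factor: 3(y - 1)(y - 8) = 0.
So y = 1 or y = 8.

y = 1 or y = 8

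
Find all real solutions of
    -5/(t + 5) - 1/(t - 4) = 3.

t = -6.7202 or t = 3.7202

Multiply both sides by (t + 5)(t - 4):
-5(t - 4) - (t + 5) = 3(t + 5)(t - 4).
Expand and collect terms: 3t^2 + 9t - 75 = 0.
By the quadratic formula, t = (-9 +/- sqrt(981)) / 6, so t ~= 3.7202 or t ~= -6.7202.
Neither value makes a denominator zero (t != -5, t != 4), so both are valid.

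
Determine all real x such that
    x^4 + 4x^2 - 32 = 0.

Let u = x^2. The equation becomes u^2 + 4u - 32 = 0.
Factor: (u + 8)(u - 4) = 0, so u = -8 or u = 4.
x^2 = -8 < 0 has no real solution.
x^2 = 4 gives x = +/-2.

x = -2 or x = 2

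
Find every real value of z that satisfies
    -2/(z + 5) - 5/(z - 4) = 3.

Multiply both sides by (z + 5)(z - 4):
-2(z - 4) - 5(z + 5) = 3(z + 5)(z - 4).
Expand and collect terms: 3z^2 + 10z - 43 = 0.
By the quadratic formula, z = (-10 +/- sqrt(616)) / 6, so z ~= 2.4699 or z ~= -5.8032.
Neither value makes a denominator zero (z != -5, z != 4), so both are valid.

z = -5.8032 or z = 2.4699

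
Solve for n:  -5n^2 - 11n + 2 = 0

Discriminant: (-11)^2 - 4*(-5)*2 = 161.
Quadratic formula: n = (11 +/- sqrt(161)) / (-10).
So n = -sqrt(161)/10 - 11/10 ~= -2.3689 or n = -11/10 + sqrt(161)/10 ~= 0.1689.

n = -2.3689 or n = 0.1689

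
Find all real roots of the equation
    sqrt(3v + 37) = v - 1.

Square both sides: 3v + 37 = (v - 1)^2.
Expand and rearrange: v^2 - 5v - 36 = 0.
Solving gives v = 9 or v = -4.
Check each candidate in the original equation:
  v = 9: sqrt(64) = 8, while v - 1 = 8 — valid.
  v = -4: sqrt(25) = 5, while v - 1 = -5 — extraneous.

v = 9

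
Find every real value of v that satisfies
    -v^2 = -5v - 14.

v = -2 or v = 7

Bring every term to one side: -v^2 + 5v + 14 = 0.
Factor: -1(v + 2)(v - 7) = 0.
So v = -2 or v = 7.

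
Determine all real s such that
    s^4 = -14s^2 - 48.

No real solutions.

Let u = s^2. The equation becomes u^2 + 14u + 48 = 0.
Factor: (u + 8)(u + 6) = 0, so u = -8 or u = -6.
s^2 = -8 < 0 has no real solution.
s^2 = -6 < 0 has no real solution.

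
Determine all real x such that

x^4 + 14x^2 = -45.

No real solutions.

Let u = x^2. The equation becomes u^2 + 14u + 45 = 0.
Factor: (u + 5)(u + 9) = 0, so u = -5 or u = -9.
x^2 = -5 < 0 has no real solution.
x^2 = -9 < 0 has no real solution.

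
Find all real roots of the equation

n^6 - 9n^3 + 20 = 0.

Let u = n^3. The equation becomes u^2 - 9u + 20 = 0.
Factor: (u - 4)(u - 5) = 0, so u = 4 or u = 5.
n^3 = 4 gives n = (4)^(1/3) ~= 1.5874.
n^3 = 5 gives n = (5)^(1/3) ~= 1.71.

n = 1.5874 or n = 1.71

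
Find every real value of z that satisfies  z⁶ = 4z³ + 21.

Let u = z³. The equation becomes u² - 4u - 21 = 0.
Factor: (u + 3)(u - 7) = 0, so u = -3 or u = 7.
z³ = -3 gives z = -∛(3) ≈ -1.4422.
z³ = 7 gives z = ∛(7) ≈ 1.9129.

z = -1.4422 or z = 1.9129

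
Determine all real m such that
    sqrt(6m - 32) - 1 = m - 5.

m = 6 or m = 8

Isolate the radical: sqrt(6m - 32) = m - 4.
Square both sides: 6m - 32 = (m - 4)^2.
Expand and rearrange: m^2 - 14m + 48 = 0.
Solving gives m = 8 or m = 6.
Check each candidate in the original equation:
  m = 8: sqrt(16) = 4, while m - 4 = 4 — valid.
  m = 6: sqrt(4) = 2, while m - 4 = 2 — valid.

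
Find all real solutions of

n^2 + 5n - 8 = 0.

Discriminant: (5)^2 - 4*1*(-8) = 57.
Quadratic formula: n = (-5 +/- sqrt(57)) / 2.
So n = -5/2 + sqrt(57)/2 ~= 1.2749 or n = -sqrt(57)/2 - 5/2 ~= -6.2749.

n = -6.2749 or n = 1.2749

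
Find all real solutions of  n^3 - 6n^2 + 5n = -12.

n = -1 or n = 3 or n = 4

Rearrange: n^3 - 6n^2 + 5n + 12 = 0.
Possible rational roots are divisors of 12. Testing n = 4 gives 0, so (n - 4) is a factor.
Divide: n^3 - 6n^2 + 5n + 12 = (n - 4)(n^2 - 2n - 3).
Factor the quadratic: n = 3 or n = -1.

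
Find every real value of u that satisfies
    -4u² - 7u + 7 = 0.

Discriminant: (-7)² − 4·(-4)·7 = 161.
Quadratic formula: u = (7 ± √161) / (-8).
So u = -√(161)/8 - 7/8 ≈ -2.4611 or u = -7/8 + √(161)/8 ≈ 0.7111.

u = -2.4611 or u = 0.7111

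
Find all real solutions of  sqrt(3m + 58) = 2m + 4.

m = 2

Square both sides: 3m + 58 = (2m + 4)^2.
Expand and rearrange: 4m^2 + 13m - 42 = 0.
Solving gives m = 2 or m = -5.25.
Check each candidate in the original equation:
  m = 2: sqrt(64) = 8, while 2m + 4 = 8 — valid.
  m = -5.25: sqrt(42.25) = 6.5, while 2m + 4 = -6.5 — extraneous.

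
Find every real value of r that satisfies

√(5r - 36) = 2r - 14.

Square both sides: 5r - 36 = (2r - 14)².
Expand and rearrange: 4r² - 61r + 232 = 0.
Solving gives r = 8 or r = 7.25.
Check each candidate in the original equation:
  r = 8: √(4) = 2, while 2r - 14 = 2 — valid.
  r = 7.25: √(0.25) = 0.5, while 2r - 14 = 0.5 — valid.

r = 7.25 or r = 8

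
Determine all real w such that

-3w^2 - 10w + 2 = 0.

Discriminant: (-10)^2 - 4*(-3)*2 = 124.
Quadratic formula: w = (10 +/- sqrt(124)) / (-6).
So w = -sqrt(31)/3 - 5/3 ~= -3.5226 or w = -5/3 + sqrt(31)/3 ~= 0.1893.

w = -3.5226 or w = 0.1893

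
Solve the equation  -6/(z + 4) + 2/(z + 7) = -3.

z = -7.4207 or z = -2.246

Multiply both sides by (z + 4)(z + 7):
-6(z + 7) + 2(z + 4) = -3(z + 4)(z + 7).
Expand and collect terms: -3z^2 - 29z - 50 = 0.
By the quadratic formula, z = (29 +/- sqrt(241)) / -6, so z ~= -7.4207 or z ~= -2.246.
Neither value makes a denominator zero (z != -4, z != -7), so both are valid.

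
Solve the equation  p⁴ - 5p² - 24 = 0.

p = -2.8284 or p = 2.8284

Let u = p². The equation becomes u² - 5u - 24 = 0.
Factor: (u + 3)(u - 8) = 0, so u = -3 or u = 8.
p² = -3 < 0 has no real solution.
p² = 8 gives p = ±2·√(2) ≈ ±2.8284.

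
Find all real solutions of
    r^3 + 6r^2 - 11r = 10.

Rearrange: r^3 + 6r^2 - 11r - 10 = 0.
Possible rational roots are divisors of -10. Testing r = 2 gives 0, so (r - 2) is a factor.
Divide: r^3 + 6r^2 - 11r - 10 = (r - 2)(r^2 + 8r + 5).
Apply the quadratic formula to r^2 + 8r + 5 = 0: r = (-8 +/- sqrt(44))/2, i.e. r ~= -0.6834 or r ~= -7.3166.

r = -7.3166 or r = -0.6834 or r = 2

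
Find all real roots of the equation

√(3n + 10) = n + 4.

Square both sides: 3n + 10 = (n + 4)².
Expand and rearrange: n² + 5n + 6 = 0.
Solving gives n = -2 or n = -3.
Check each candidate in the original equation:
  n = -2: √(4) = 2, while n + 4 = 2 — valid.
  n = -3: √(1) = 1, while n + 4 = 1 — valid.

n = -3 or n = -2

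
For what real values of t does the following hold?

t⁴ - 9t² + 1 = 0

Let u = t². The equation becomes u² - 9u + 1 = 0.
By the quadratic formula, u = √(77)/2 + 9/2 or u = 9/2 - √(77)/2.
t² = √(77)/2 + 9/2 gives t = ±√(√(77)/2 + 9/2) ≈ ±2.9812.
t² = 9/2 - √(77)/2 gives t = ±√(9/2 - √(77)/2) ≈ ±0.3354.

t = -2.9812 or t = -0.3354 or t = 0.3354 or t = 2.9812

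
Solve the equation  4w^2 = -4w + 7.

Rearrange to standard form: 4w^2 + 4w - 7 = 0.
Discriminant: (4)^2 - 4*4*(-7) = 128.
Quadratic formula: w = (-4 +/- sqrt(128)) / 8.
So w = -1/2 + sqrt(2) ~= 0.9142 or w = -sqrt(2) - 1/2 ~= -1.9142.

w = -1.9142 or w = 0.9142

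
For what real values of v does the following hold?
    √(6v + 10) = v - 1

v = 9

Square both sides: 6v + 10 = (v - 1)².
Expand and rearrange: v² - 8v - 9 = 0.
Solving gives v = 9 or v = -1.
Check each candidate in the original equation:
  v = 9: √(64) = 8, while v - 1 = 8 — valid.
  v = -1: √(4) = 2, while v - 1 = -2 — extraneous.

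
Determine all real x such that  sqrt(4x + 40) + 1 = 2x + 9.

Isolate the radical: sqrt(4x + 40) = 2x + 8.
Square both sides: 4x + 40 = (2x + 8)^2.
Expand and rearrange: 4x^2 + 28x + 24 = 0.
Solving gives x = -1 or x = -6.
Check each candidate in the original equation:
  x = -1: sqrt(36) = 6, while 2x + 8 = 6 — valid.
  x = -6: sqrt(16) = 4, while 2x + 8 = -4 — extraneous.

x = -1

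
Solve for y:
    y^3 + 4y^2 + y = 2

Rearrange: y^3 + 4y^2 + y - 2 = 0.
Possible rational roots are divisors of -2. Testing y = -1 gives 0, so (y + 1) is a factor.
Divide: y^3 + 4y^2 + y - 2 = (y + 1)(y^2 + 3y - 2).
Apply the quadratic formula to y^2 + 3y - 2 = 0: y = (-3 +/- sqrt(17))/2, i.e. y ~= 0.5616 or y ~= -3.5616.

y = -3.5616 or y = -1 or y = 0.5616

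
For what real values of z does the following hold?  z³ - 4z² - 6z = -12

z = -2 or z = 1.2679 or z = 4.7321

Rearrange: z³ - 4z² - 6z + 12 = 0.
Possible rational roots are divisors of 12. Testing z = -2 gives 0, so (z + 2) is a factor.
Divide: z³ - 4z² - 6z + 12 = (z + 2)(z² - 6z + 6).
Apply the quadratic formula to z² - 6z + 6 = 0: z = (6 ± √12)/2, i.e. z ≈ 4.7321 or z ≈ 1.2679.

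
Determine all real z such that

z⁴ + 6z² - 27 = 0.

z = -1.7321 or z = 1.7321

Let u = z². The equation becomes u² + 6u - 27 = 0.
Factor: (u - 3)(u + 9) = 0, so u = 3 or u = -9.
z² = 3 gives z = ±√(3) ≈ ±1.7321.
z² = -9 < 0 has no real solution.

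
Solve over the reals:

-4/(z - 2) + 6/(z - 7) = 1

z = -0.1789 or z = 11.1789

Multiply both sides by (z - 2)(z - 7):
-4(z - 7) + 6(z - 2) = (z - 2)(z - 7).
Expand and collect terms: z^2 - 11z - 2 = 0.
By the quadratic formula, z = (11 +/- sqrt(129)) / 2, so z ~= 11.1789 or z ~= -0.1789.
Neither value makes a denominator zero (z != 2, z != 7), so both are valid.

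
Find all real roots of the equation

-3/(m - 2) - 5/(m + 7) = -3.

Multiply both sides by (m - 2)(m + 7):
-3(m + 7) - 5(m - 2) = -3(m - 2)(m + 7).
Expand and collect terms: -3m² - 7m + 53 = 0.
By the quadratic formula, m = (7 ± √685) / -6, so m ≈ -5.5288 or m ≈ 3.1954.
Neither value makes a denominator zero (m ≠ 2, m ≠ -7), so both are valid.

m = -5.5288 or m = 3.1954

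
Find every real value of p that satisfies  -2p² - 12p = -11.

Rearrange to standard form: -2p² - 12p + 11 = 0.
Discriminant: (-12)² − 4·(-2)·11 = 232.
Quadratic formula: p = (12 ± √232) / (-4).
So p = -√(58)/2 - 3 ≈ -6.8079 or p = -3 + √(58)/2 ≈ 0.8079.

p = -6.8079 or p = 0.8079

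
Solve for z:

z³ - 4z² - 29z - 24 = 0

z = -3 or z = -1 or z = 8

Possible rational roots are divisors of -24. Testing z = -3 gives 0, so (z + 3) is a factor.
Divide: z³ - 4z² - 29z - 24 = (z + 3)(z² - 7z - 8).
Factor the quadratic: z = 8 or z = -1.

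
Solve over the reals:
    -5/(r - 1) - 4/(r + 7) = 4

Multiply both sides by (r - 1)(r + 7):
-5(r + 7) - 4(r - 1) = 4(r - 1)(r + 7).
Expand and collect terms: 4r² + 33r + 3 = 0.
By the quadratic formula, r = (-33 ± √1041) / 8, so r ≈ -0.0919 or r ≈ -8.1581.
Neither value makes a denominator zero (r ≠ 1, r ≠ -7), so both are valid.

r = -8.1581 or r = -0.0919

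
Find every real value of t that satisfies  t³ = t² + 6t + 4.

Rearrange: t³ - t² - 6t - 4 = 0.
Possible rational roots are divisors of -4. Testing t = -1 gives 0, so (t + 1) is a factor.
Divide: t³ - t² - 6t - 4 = (t + 1)(t² - 2t - 4).
Apply the quadratic formula to t² - 2t - 4 = 0: t = (2 ± √20)/2, i.e. t ≈ 3.2361 or t ≈ -1.2361.

t = -1.2361 or t = -1 or t = 3.2361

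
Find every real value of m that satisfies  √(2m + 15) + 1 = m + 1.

Isolate the radical: √(2m + 15) = m.
Square both sides: 2m + 15 = (m)².
Expand and rearrange: m² - 2m - 15 = 0.
Solving gives m = 5 or m = -3.
Check each candidate in the original equation:
  m = 5: √(25) = 5, while m = 5 — valid.
  m = -3: √(9) = 3, while m = -3 — extraneous.

m = 5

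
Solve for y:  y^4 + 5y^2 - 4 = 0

y = -0.8376 or y = 0.8376

Let u = y^2. The equation becomes u^2 + 5u - 4 = 0.
By the quadratic formula, u = -5/2 + sqrt(41)/2 or u = -sqrt(41)/2 - 5/2.
y^2 = -5/2 + sqrt(41)/2 gives y = +/-sqrt(-5/2 + sqrt(41)/2) ~= +/-0.8376.
y^2 = -sqrt(41)/2 - 5/2 < 0 has no real solution.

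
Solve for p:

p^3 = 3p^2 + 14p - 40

Rearrange: p^3 - 3p^2 - 14p + 40 = 0.
Possible rational roots are divisors of 40. Testing p = 4 gives 0, so (p - 4) is a factor.
Divide: p^3 - 3p^2 - 14p + 40 = (p - 4)(p^2 + p - 10).
Apply the quadratic formula to p^2 + p - 10 = 0: p = (-1 +/- sqrt(41))/2, i.e. p ~= 2.7016 or p ~= -3.7016.

p = -3.7016 or p = 2.7016 or p = 4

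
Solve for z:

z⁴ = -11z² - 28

No real solutions.

Let u = z². The equation becomes u² + 11u + 28 = 0.
Factor: (u + 4)(u + 7) = 0, so u = -4 or u = -7.
z² = -4 < 0 has no real solution.
z² = -7 < 0 has no real solution.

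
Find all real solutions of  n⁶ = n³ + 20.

Let u = n³. The equation becomes u² - u - 20 = 0.
Factor: (u - 5)(u + 4) = 0, so u = 5 or u = -4.
n³ = 5 gives n = ∛(5) ≈ 1.71.
n³ = -4 gives n = -∛(4) ≈ -1.5874.

n = -1.5874 or n = 1.71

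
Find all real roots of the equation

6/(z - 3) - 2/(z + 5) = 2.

Multiply both sides by (z - 3)(z + 5):
6(z + 5) - 2(z - 3) = 2(z - 3)(z + 5).
Expand and collect terms: 2z^2 - 66 = 0.
By the quadratic formula, z = (0 +/- sqrt(528)) / 4, so z ~= 5.7446 or z ~= -5.7446.
Neither value makes a denominator zero (z != 3, z != -5), so both are valid.

z = -5.7446 or z = 5.7446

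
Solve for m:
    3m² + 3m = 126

m = -7 or m = 6

Bring every term to one side: 3m² + 3m - 126 = 0.
Factor: 3(m - 6)(m + 7) = 0.
So m = 6 or m = -7.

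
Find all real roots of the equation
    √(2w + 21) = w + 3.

w = 2

Square both sides: 2w + 21 = (w + 3)².
Expand and rearrange: w² + 4w - 12 = 0.
Solving gives w = 2 or w = -6.
Check each candidate in the original equation:
  w = 2: √(25) = 5, while w + 3 = 5 — valid.
  w = -6: √(9) = 3, while w + 3 = -3 — extraneous.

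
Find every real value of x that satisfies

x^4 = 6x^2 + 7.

Let u = x^2. The equation becomes u^2 - 6u - 7 = 0.
Factor: (u + 1)(u - 7) = 0, so u = -1 or u = 7.
x^2 = -1 < 0 has no real solution.
x^2 = 7 gives x = +/-sqrt(7) ~= +/-2.6458.

x = -2.6458 or x = 2.6458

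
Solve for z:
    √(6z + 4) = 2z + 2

Square both sides: 6z + 4 = (2z + 2)².
Expand and rearrange: 4z² + 2z = 0.
Solving gives z = 0 or z = -0.5.
Check each candidate in the original equation:
  z = 0: √(4) = 2, while 2z + 2 = 2 — valid.
  z = -0.5: √(1) = 1, while 2z + 2 = 1 — valid.

z = -0.5 or z = 0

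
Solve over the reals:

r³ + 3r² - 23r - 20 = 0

r = -6.1926 or r = -0.8074 or r = 4

Possible rational roots are divisors of -20. Testing r = 4 gives 0, so (r - 4) is a factor.
Divide: r³ + 3r² - 23r - 20 = (r - 4)(r² + 7r + 5).
Apply the quadratic formula to r² + 7r + 5 = 0: r = (-7 ± √29)/2, i.e. r ≈ -0.8074 or r ≈ -6.1926.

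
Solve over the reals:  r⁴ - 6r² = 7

Let u = r². The equation becomes u² - 6u - 7 = 0.
Factor: (u + 1)(u - 7) = 0, so u = -1 or u = 7.
r² = -1 < 0 has no real solution.
r² = 7 gives r = ±√(7) ≈ ±2.6458.

r = -2.6458 or r = 2.6458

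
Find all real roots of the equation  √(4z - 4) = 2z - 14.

Square both sides: 4z - 4 = (2z - 14)².
Expand and rearrange: 4z² - 60z + 200 = 0.
Solving gives z = 10 or z = 5.
Check each candidate in the original equation:
  z = 10: √(36) = 6, while 2z - 14 = 6 — valid.
  z = 5: √(16) = 4, while 2z - 14 = -4 — extraneous.

z = 10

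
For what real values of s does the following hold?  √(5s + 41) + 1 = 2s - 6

s = 8

Isolate the radical: √(5s + 41) = 2s - 7.
Square both sides: 5s + 41 = (2s - 7)².
Expand and rearrange: 4s² - 33s + 8 = 0.
Solving gives s = 8 or s = 0.25.
Check each candidate in the original equation:
  s = 8: √(81) = 9, while 2s - 7 = 9 — valid.
  s = 0.25: √(42.25) = 6.5, while 2s - 7 = -6.5 — extraneous.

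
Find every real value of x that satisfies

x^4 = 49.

x = -2.6458 or x = 2.6458

Let u = x^2. The equation becomes u^2 - 49 = 0.
Factor: (u + 7)(u - 7) = 0, so u = -7 or u = 7.
x^2 = -7 < 0 has no real solution.
x^2 = 7 gives x = +/-sqrt(7) ~= +/-2.6458.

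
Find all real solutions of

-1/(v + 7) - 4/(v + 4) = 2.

Multiply both sides by (v + 7)(v + 4):
-(v + 4) - 4(v + 7) = 2(v + 7)(v + 4).
Expand and collect terms: 2v^2 + 27v + 88 = 0.
Factor or apply the quadratic formula: v = -5.5 or v = -8.
Neither value makes a denominator zero (v != -7, v != -4), so both are valid.

v = -8 or v = -5.5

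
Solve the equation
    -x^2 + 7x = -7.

x = -0.8875 or x = 7.8875

Rearrange to standard form: -x^2 + 7x + 7 = 0.
Discriminant: (7)^2 - 4*(-1)*7 = 77.
Quadratic formula: x = (-7 +/- sqrt(77)) / (-2).
So x = 7/2 - sqrt(77)/2 ~= -0.8875 or x = 7/2 + sqrt(77)/2 ~= 7.8875.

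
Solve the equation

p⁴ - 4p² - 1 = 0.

p = -2.0582 or p = 2.0582

Let u = p². The equation becomes u² - 4u - 1 = 0.
By the quadratic formula, u = 2 + √(5) or u = 2 - √(5).
p² = 2 + √(5) gives p = ±√(2 + √(5)) ≈ ±2.0582.
p² = 2 - √(5) < 0 has no real solution.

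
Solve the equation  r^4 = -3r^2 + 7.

Let u = r^2. The equation becomes u^2 + 3u - 7 = 0.
By the quadratic formula, u = -3/2 + sqrt(37)/2 or u = -sqrt(37)/2 - 3/2.
r^2 = -3/2 + sqrt(37)/2 gives r = +/-sqrt(-3/2 + sqrt(37)/2) ~= +/-1.2415.
r^2 = -sqrt(37)/2 - 3/2 < 0 has no real solution.

r = -1.2415 or r = 1.2415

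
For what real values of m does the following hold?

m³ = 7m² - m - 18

Rearrange: m³ - 7m² + m + 18 = 0.
Possible rational roots are divisors of 18. Testing m = 2 gives 0, so (m - 2) is a factor.
Divide: m³ - 7m² + m + 18 = (m - 2)(m² - 5m - 9).
Apply the quadratic formula to m² - 5m - 9 = 0: m = (5 ± √61)/2, i.e. m ≈ 6.4051 or m ≈ -1.4051.

m = -1.4051 or m = 2 or m = 6.4051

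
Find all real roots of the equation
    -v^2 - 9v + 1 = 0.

v = -9.1098 or v = 0.1098

Discriminant: (-9)^2 - 4*(-1)*1 = 85.
Quadratic formula: v = (9 +/- sqrt(85)) / (-2).
So v = -sqrt(85)/2 - 9/2 ~= -9.1098 or v = -9/2 + sqrt(85)/2 ~= 0.1098.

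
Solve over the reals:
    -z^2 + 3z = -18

Bring every term to one side: -z^2 + 3z + 18 = 0.
Factor: -1(z - 6)(z + 3) = 0.
So z = 6 or z = -3.

z = -3 or z = 6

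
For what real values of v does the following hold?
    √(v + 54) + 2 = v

v = 10

Isolate the radical: √(v + 54) = v - 2.
Square both sides: v + 54 = (v - 2)².
Expand and rearrange: v² - 5v - 50 = 0.
Solving gives v = 10 or v = -5.
Check each candidate in the original equation:
  v = 10: √(64) = 8, while v - 2 = 8 — valid.
  v = -5: √(49) = 7, while v - 2 = -7 — extraneous.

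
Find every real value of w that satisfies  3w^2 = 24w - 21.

w = 1 or w = 7

Bring every term to one side: 3w^2 - 24w + 21 = 0.
Factor: 3(w - 7)(w - 1) = 0.
So w = 7 or w = 1.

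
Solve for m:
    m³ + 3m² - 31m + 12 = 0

Possible rational roots are divisors of 12. Testing m = 4 gives 0, so (m - 4) is a factor.
Divide: m³ + 3m² - 31m + 12 = (m - 4)(m² + 7m - 3).
Apply the quadratic formula to m² + 7m - 3 = 0: m = (-7 ± √61)/2, i.e. m ≈ 0.4051 or m ≈ -7.4051.

m = -7.4051 or m = 0.4051 or m = 4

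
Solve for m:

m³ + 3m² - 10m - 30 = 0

Possible rational roots are divisors of -30. Testing m = -3 gives 0, so (m + 3) is a factor.
Divide: m³ + 3m² - 10m - 30 = (m + 3)(m² - 10).
Apply the quadratic formula to m² - 10 = 0: m = (0 ± √40)/2, i.e. m ≈ 3.1623 or m ≈ -3.1623.

m = -3.1623 or m = -3 or m = 3.1623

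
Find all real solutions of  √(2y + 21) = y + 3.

y = 2

Square both sides: 2y + 21 = (y + 3)².
Expand and rearrange: y² + 4y - 12 = 0.
Solving gives y = 2 or y = -6.
Check each candidate in the original equation:
  y = 2: √(25) = 5, while y + 3 = 5 — valid.
  y = -6: √(9) = 3, while y + 3 = -3 — extraneous.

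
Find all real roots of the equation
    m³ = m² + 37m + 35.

m = -5 or m = -1 or m = 7

Rearrange: m³ - m² - 37m - 35 = 0.
Possible rational roots are divisors of -35. Testing m = -5 gives 0, so (m + 5) is a factor.
Divide: m³ - m² - 37m - 35 = (m + 5)(m² - 6m - 7).
Factor the quadratic: m = 7 or m = -1.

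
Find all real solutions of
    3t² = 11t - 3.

t = 0.2967 or t = 3.3699

Rearrange to standard form: 3t² - 11t + 3 = 0.
Discriminant: (-11)² − 4·3·3 = 85.
Quadratic formula: t = (11 ± √85) / 6.
So t = √(85)/6 + 11/6 ≈ 3.3699 or t = 11/6 - √(85)/6 ≈ 0.2967.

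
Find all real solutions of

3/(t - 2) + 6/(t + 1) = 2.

t = 0.5 or t = 5

Multiply both sides by (t - 2)(t + 1):
3(t + 1) + 6(t - 2) = 2(t - 2)(t + 1).
Expand and collect terms: 2t^2 - 11t + 5 = 0.
Factor or apply the quadratic formula: t = 5 or t = 0.5.
Neither value makes a denominator zero (t != 2, t != -1), so both are valid.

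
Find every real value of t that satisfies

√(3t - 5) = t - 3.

Square both sides: 3t - 5 = (t - 3)².
Expand and rearrange: t² - 9t + 14 = 0.
Solving gives t = 7 or t = 2.
Check each candidate in the original equation:
  t = 7: √(16) = 4, while t - 3 = 4 — valid.
  t = 2: √(1) = 1, while t - 3 = -1 — extraneous.

t = 7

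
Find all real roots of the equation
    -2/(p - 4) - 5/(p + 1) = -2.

Multiply both sides by (p - 4)(p + 1):
-2(p + 1) - 5(p - 4) = -2(p - 4)(p + 1).
Expand and collect terms: -2p² + 13p - 10 = 0.
By the quadratic formula, p = (-13 ± √89) / -4, so p ≈ 0.8915 or p ≈ 5.6085.
Neither value makes a denominator zero (p ≠ 4, p ≠ -1), so both are valid.

p = 0.8915 or p = 5.6085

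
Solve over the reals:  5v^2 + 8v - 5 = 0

Discriminant: (8)^2 - 4*5*(-5) = 164.
Quadratic formula: v = (-8 +/- sqrt(164)) / 10.
So v = -4/5 + sqrt(41)/5 ~= 0.4806 or v = -sqrt(41)/5 - 4/5 ~= -2.0806.

v = -2.0806 or v = 0.4806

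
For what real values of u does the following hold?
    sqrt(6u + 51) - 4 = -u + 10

Isolate the radical: sqrt(6u + 51) = -u + 14.
Square both sides: 6u + 51 = (-u + 14)^2.
Expand and rearrange: u^2 - 34u + 145 = 0.
Solving gives u = 29 or u = 5.
Check each candidate in the original equation:
  u = 29: sqrt(225) = 15, while -u + 14 = -15 — extraneous.
  u = 5: sqrt(81) = 9, while -u + 14 = 9 — valid.

u = 5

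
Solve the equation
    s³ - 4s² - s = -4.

Rearrange: s³ - 4s² - s + 4 = 0.
Possible rational roots are divisors of 4. Testing s = 4 gives 0, so (s - 4) is a factor.
Divide: s³ - 4s² - s + 4 = (s - 4)(s² - 1).
Factor the quadratic: s = 1 or s = -1.

s = -1 or s = 1 or s = 4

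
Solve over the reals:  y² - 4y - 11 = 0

y = -1.873 or y = 5.873

Discriminant: (-4)² − 4·1·(-11) = 60.
Quadratic formula: y = (4 ± √60) / 2.
So y = 2 + √(15) ≈ 5.873 or y = 2 - √(15) ≈ -1.873.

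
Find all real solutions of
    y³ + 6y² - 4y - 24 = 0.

y = -6 or y = -2 or y = 2

Possible rational roots are divisors of -24. Testing y = 2 gives 0, so (y - 2) is a factor.
Divide: y³ + 6y² - 4y - 24 = (y - 2)(y² + 8y + 12).
Factor the quadratic: y = -2 or y = -6.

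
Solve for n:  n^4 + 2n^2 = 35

Let u = n^2. The equation becomes u^2 + 2u - 35 = 0.
Factor: (u + 7)(u - 5) = 0, so u = -7 or u = 5.
n^2 = -7 < 0 has no real solution.
n^2 = 5 gives n = +/-sqrt(5) ~= +/-2.2361.

n = -2.2361 or n = 2.2361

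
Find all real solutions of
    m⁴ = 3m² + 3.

m = -1.9471 or m = 1.9471

Let u = m². The equation becomes u² - 3u - 3 = 0.
By the quadratic formula, u = 3/2 + √(21)/2 or u = 3/2 - √(21)/2.
m² = 3/2 + √(21)/2 gives m = ±√(3/2 + √(21)/2) ≈ ±1.9471.
m² = 3/2 - √(21)/2 < 0 has no real solution.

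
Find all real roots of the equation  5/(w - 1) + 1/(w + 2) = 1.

w = -1.6533 or w = 6.6533

Multiply both sides by (w - 1)(w + 2):
5(w + 2) + (w - 1) = (w - 1)(w + 2).
Expand and collect terms: w^2 - 5w - 11 = 0.
By the quadratic formula, w = (5 +/- sqrt(69)) / 2, so w ~= 6.6533 or w ~= -1.6533.
Neither value makes a denominator zero (w != 1, w != -2), so both are valid.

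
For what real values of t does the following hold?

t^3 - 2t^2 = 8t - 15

t = -2.7913 or t = 1.7913 or t = 3

Rearrange: t^3 - 2t^2 - 8t + 15 = 0.
Possible rational roots are divisors of 15. Testing t = 3 gives 0, so (t - 3) is a factor.
Divide: t^3 - 2t^2 - 8t + 15 = (t - 3)(t^2 + t - 5).
Apply the quadratic formula to t^2 + t - 5 = 0: t = (-1 +/- sqrt(21))/2, i.e. t ~= 1.7913 or t ~= -2.7913.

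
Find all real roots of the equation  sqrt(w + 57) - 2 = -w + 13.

w = 7

Isolate the radical: sqrt(w + 57) = -w + 15.
Square both sides: w + 57 = (-w + 15)^2.
Expand and rearrange: w^2 - 31w + 168 = 0.
Solving gives w = 24 or w = 7.
Check each candidate in the original equation:
  w = 24: sqrt(81) = 9, while -w + 15 = -9 — extraneous.
  w = 7: sqrt(64) = 8, while -w + 15 = 8 — valid.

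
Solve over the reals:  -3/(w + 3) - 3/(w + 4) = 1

w = -9.5414 or w = -3.4586

Multiply both sides by (w + 3)(w + 4):
-3(w + 4) - 3(w + 3) = (w + 3)(w + 4).
Expand and collect terms: w² + 13w + 33 = 0.
By the quadratic formula, w = (-13 ± √37) / 2, so w ≈ -3.4586 or w ≈ -9.5414.
Neither value makes a denominator zero (w ≠ -3, w ≠ -4), so both are valid.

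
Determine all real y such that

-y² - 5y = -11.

Rearrange to standard form: -y² - 5y + 11 = 0.
Discriminant: (-5)² − 4·(-1)·11 = 69.
Quadratic formula: y = (5 ± √69) / (-2).
So y = -√(69)/2 - 5/2 ≈ -6.6533 or y = -5/2 + √(69)/2 ≈ 1.6533.

y = -6.6533 or y = 1.6533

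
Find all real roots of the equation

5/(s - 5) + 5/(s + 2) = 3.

s = -0.7099 or s = 7.0432

Multiply both sides by (s - 5)(s + 2):
5(s + 2) + 5(s - 5) = 3(s - 5)(s + 2).
Expand and collect terms: 3s^2 - 19s - 15 = 0.
By the quadratic formula, s = (19 +/- sqrt(541)) / 6, so s ~= 7.0432 or s ~= -0.7099.
Neither value makes a denominator zero (s != 5, s != -2), so both are valid.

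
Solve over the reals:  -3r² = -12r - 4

Rearrange to standard form: -3r² + 12r + 4 = 0.
Discriminant: (12)² − 4·(-3)·4 = 192.
Quadratic formula: r = (-12 ± √192) / (-6).
So r = 2 - 4·√(3)/3 ≈ -0.3094 or r = 2 + 4·√(3)/3 ≈ 4.3094.

r = -0.3094 or r = 4.3094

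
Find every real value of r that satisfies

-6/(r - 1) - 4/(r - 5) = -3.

r = 2.3333 or r = 7

Multiply both sides by (r - 1)(r - 5):
-6(r - 5) - 4(r - 1) = -3(r - 1)(r - 5).
Expand and collect terms: -3r² + 28r - 49 = 0.
Factor or apply the quadratic formula: r = 2.3333 or r = 7.
Neither value makes a denominator zero (r ≠ 1, r ≠ 5), so both are valid.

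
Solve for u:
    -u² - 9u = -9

u = -9.9083 or u = 0.9083

Rearrange to standard form: -u² - 9u + 9 = 0.
Discriminant: (-9)² − 4·(-1)·9 = 117.
Quadratic formula: u = (9 ± √117) / (-2).
So u = -3·√(13)/2 - 9/2 ≈ -9.9083 or u = -9/2 + 3·√(13)/2 ≈ 0.9083.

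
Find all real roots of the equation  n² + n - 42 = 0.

n = -7 or n = 6

Factor: (n + 7)(n - 6) = 0.
So n = -7 or n = 6.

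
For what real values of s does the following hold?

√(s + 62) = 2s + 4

Square both sides: s + 62 = (2s + 4)².
Expand and rearrange: 4s² + 15s - 46 = 0.
Solving gives s = 2 or s = -5.75.
Check each candidate in the original equation:
  s = 2: √(64) = 8, while 2s + 4 = 8 — valid.
  s = -5.75: √(56.25) = 7.5, while 2s + 4 = -7.5 — extraneous.

s = 2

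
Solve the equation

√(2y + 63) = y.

Square both sides: 2y + 63 = (y)².
Expand and rearrange: y² - 2y - 63 = 0.
Solving gives y = 9 or y = -7.
Check each candidate in the original equation:
  y = 9: √(81) = 9, while y = 9 — valid.
  y = -7: √(49) = 7, while y = -7 — extraneous.

y = 9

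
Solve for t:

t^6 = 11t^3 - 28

Let u = t^3. The equation becomes u^2 - 11u + 28 = 0.
Factor: (u - 7)(u - 4) = 0, so u = 7 or u = 4.
t^3 = 7 gives t = (7)^(1/3) ~= 1.9129.
t^3 = 4 gives t = (4)^(1/3) ~= 1.5874.

t = 1.5874 or t = 1.9129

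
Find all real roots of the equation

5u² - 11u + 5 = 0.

Discriminant: (-11)² − 4·5·5 = 21.
Quadratic formula: u = (11 ± √21) / 10.
So u = √(21)/10 + 11/10 ≈ 1.5583 or u = 11/10 - √(21)/10 ≈ 0.6417.

u = 0.6417 or u = 1.5583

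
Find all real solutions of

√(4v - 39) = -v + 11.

v = 10

Square both sides: 4v - 39 = (-v + 11)².
Expand and rearrange: v² - 26v + 160 = 0.
Solving gives v = 16 or v = 10.
Check each candidate in the original equation:
  v = 16: √(25) = 5, while -v + 11 = -5 — extraneous.
  v = 10: √(1) = 1, while -v + 11 = 1 — valid.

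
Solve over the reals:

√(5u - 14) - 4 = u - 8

u = 10

Isolate the radical: √(5u - 14) = u - 4.
Square both sides: 5u - 14 = (u - 4)².
Expand and rearrange: u² - 13u + 30 = 0.
Solving gives u = 10 or u = 3.
Check each candidate in the original equation:
  u = 10: √(36) = 6, while u - 4 = 6 — valid.
  u = 3: √(1) = 1, while u - 4 = -1 — extraneous.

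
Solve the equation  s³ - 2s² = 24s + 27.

s = -3 or s = -1.4051 or s = 6.4051

Rearrange: s³ - 2s² - 24s - 27 = 0.
Possible rational roots are divisors of -27. Testing s = -3 gives 0, so (s + 3) is a factor.
Divide: s³ - 2s² - 24s - 27 = (s + 3)(s² - 5s - 9).
Apply the quadratic formula to s² - 5s - 9 = 0: s = (5 ± √61)/2, i.e. s ≈ 6.4051 or s ≈ -1.4051.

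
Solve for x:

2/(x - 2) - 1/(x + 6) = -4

x = -5.7327 or x = 1.4827

Multiply both sides by (x - 2)(x + 6):
2(x + 6) - (x - 2) = -4(x - 2)(x + 6).
Expand and collect terms: -4x^2 - 17x + 34 = 0.
By the quadratic formula, x = (17 +/- sqrt(833)) / -8, so x ~= -5.7327 or x ~= 1.4827.
Neither value makes a denominator zero (x != 2, x != -6), so both are valid.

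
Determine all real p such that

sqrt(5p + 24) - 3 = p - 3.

Isolate the radical: sqrt(5p + 24) = p.
Square both sides: 5p + 24 = (p)^2.
Expand and rearrange: p^2 - 5p - 24 = 0.
Solving gives p = 8 or p = -3.
Check each candidate in the original equation:
  p = 8: sqrt(64) = 8, while p = 8 — valid.
  p = -3: sqrt(9) = 3, while p = -3 — extraneous.

p = 8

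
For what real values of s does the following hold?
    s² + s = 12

Bring every term to one side: s² + s - 12 = 0.
Factor: (s + 4)(s - 3) = 0.
So s = -4 or s = 3.

s = -4 or s = 3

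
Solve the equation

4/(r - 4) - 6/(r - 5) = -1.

r = 3 or r = 8

Multiply both sides by (r - 4)(r - 5):
4(r - 5) - 6(r - 4) = -(r - 4)(r - 5).
Expand and collect terms: -r² + 11r - 24 = 0.
Factor or apply the quadratic formula: r = 3 or r = 8.
Neither value makes a denominator zero (r ≠ 4, r ≠ 5), so both are valid.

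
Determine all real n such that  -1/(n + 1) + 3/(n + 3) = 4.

n = -2 or n = -1.5

Multiply both sides by (n + 1)(n + 3):
-(n + 3) + 3(n + 1) = 4(n + 1)(n + 3).
Expand and collect terms: 4n² + 14n + 12 = 0.
Factor or apply the quadratic formula: n = -1.5 or n = -2.
Neither value makes a denominator zero (n ≠ -1, n ≠ -3), so both are valid.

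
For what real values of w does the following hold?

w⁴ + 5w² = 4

w = -0.8376 or w = 0.8376

Let u = w². The equation becomes u² + 5u - 4 = 0.
By the quadratic formula, u = -5/2 + √(41)/2 or u = -√(41)/2 - 5/2.
w² = -5/2 + √(41)/2 gives w = ±√(-5/2 + √(41)/2) ≈ ±0.8376.
w² = -√(41)/2 - 5/2 < 0 has no real solution.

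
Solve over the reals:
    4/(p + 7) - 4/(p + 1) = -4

p = -7.873 or p = -0.127

Multiply both sides by (p + 7)(p + 1):
4(p + 1) - 4(p + 7) = -4(p + 7)(p + 1).
Expand and collect terms: -4p^2 - 32p - 4 = 0.
By the quadratic formula, p = (32 +/- sqrt(960)) / -8, so p ~= -7.873 or p ~= -0.127.
Neither value makes a denominator zero (p != -7, p != -1), so both are valid.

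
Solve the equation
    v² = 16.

v = -4 or v = 4

Bring every term to one side: v² - 16 = 0.
Factor: (v + 4)(v - 4) = 0.
So v = -4 or v = 4.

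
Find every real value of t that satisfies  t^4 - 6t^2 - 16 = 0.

t = -2.8284 or t = 2.8284

Let u = t^2. The equation becomes u^2 - 6u - 16 = 0.
Factor: (u - 8)(u + 2) = 0, so u = 8 or u = -2.
t^2 = 8 gives t = +/-2*sqrt(2) ~= +/-2.8284.
t^2 = -2 < 0 has no real solution.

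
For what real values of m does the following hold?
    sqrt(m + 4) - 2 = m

m = 0

Isolate the radical: sqrt(m + 4) = m + 2.
Square both sides: m + 4 = (m + 2)^2.
Expand and rearrange: m^2 + 3m = 0.
Solving gives m = 0 or m = -3.
Check each candidate in the original equation:
  m = 0: sqrt(4) = 2, while m + 2 = 2 — valid.
  m = -3: sqrt(1) = 1, while m + 2 = -1 — extraneous.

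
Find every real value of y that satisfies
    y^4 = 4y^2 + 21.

y = -2.6458 or y = 2.6458

Let u = y^2. The equation becomes u^2 - 4u - 21 = 0.
Factor: (u + 3)(u - 7) = 0, so u = -3 or u = 7.
y^2 = -3 < 0 has no real solution.
y^2 = 7 gives y = +/-sqrt(7) ~= +/-2.6458.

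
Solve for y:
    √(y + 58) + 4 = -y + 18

y = 6

Isolate the radical: √(y + 58) = -y + 14.
Square both sides: y + 58 = (-y + 14)².
Expand and rearrange: y² - 29y + 138 = 0.
Solving gives y = 23 or y = 6.
Check each candidate in the original equation:
  y = 23: √(81) = 9, while -y + 14 = -9 — extraneous.
  y = 6: √(64) = 8, while -y + 14 = 8 — valid.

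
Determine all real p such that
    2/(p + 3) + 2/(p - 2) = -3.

Multiply both sides by (p + 3)(p - 2):
2(p - 2) + 2(p + 3) = -3(p + 3)(p - 2).
Expand and collect terms: -3p² - 7p + 16 = 0.
By the quadratic formula, p = (7 ± √241) / -6, so p ≈ -3.754 or p ≈ 1.4207.
Neither value makes a denominator zero (p ≠ -3, p ≠ 2), so both are valid.

p = -3.754 or p = 1.4207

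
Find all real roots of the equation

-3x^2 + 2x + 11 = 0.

x = -1.6103 or x = 2.277

Discriminant: (2)^2 - 4*(-3)*11 = 136.
Quadratic formula: x = (-2 +/- sqrt(136)) / (-6).
So x = 1/3 - sqrt(34)/3 ~= -1.6103 or x = 1/3 + sqrt(34)/3 ~= 2.277.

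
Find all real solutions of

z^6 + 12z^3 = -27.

z = -2.0801 or z = -1.4422

Let u = z^3. The equation becomes u^2 + 12u + 27 = 0.
Factor: (u + 9)(u + 3) = 0, so u = -9 or u = -3.
z^3 = -9 gives z = -(9)^(1/3) ~= -2.0801.
z^3 = -3 gives z = -(3)^(1/3) ~= -1.4422.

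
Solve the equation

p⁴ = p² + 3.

Let u = p². The equation becomes u² - u - 3 = 0.
By the quadratic formula, u = 1/2 + √(13)/2 or u = 1/2 - √(13)/2.
p² = 1/2 + √(13)/2 gives p = ±√(1/2 + √(13)/2) ≈ ±1.5175.
p² = 1/2 - √(13)/2 < 0 has no real solution.

p = -1.5175 or p = 1.5175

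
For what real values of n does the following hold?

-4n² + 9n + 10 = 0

Discriminant: (9)² − 4·(-4)·10 = 241.
Quadratic formula: n = (-9 ± √241) / (-8).
So n = 9/8 - √(241)/8 ≈ -0.8155 or n = 9/8 + √(241)/8 ≈ 3.0655.

n = -0.8155 or n = 3.0655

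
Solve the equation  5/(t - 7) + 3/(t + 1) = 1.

t = 0.6754 or t = 13.3246

Multiply both sides by (t - 7)(t + 1):
5(t + 1) + 3(t - 7) = (t - 7)(t + 1).
Expand and collect terms: t^2 - 14t + 9 = 0.
By the quadratic formula, t = (14 +/- sqrt(160)) / 2, so t ~= 13.3246 or t ~= 0.6754.
Neither value makes a denominator zero (t != 7, t != -1), so both are valid.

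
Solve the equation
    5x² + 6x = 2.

Rearrange to standard form: 5x² + 6x - 2 = 0.
Discriminant: (6)² − 4·5·(-2) = 76.
Quadratic formula: x = (-6 ± √76) / 10.
So x = -3/5 + √(19)/5 ≈ 0.2718 or x = -√(19)/5 - 3/5 ≈ -1.4718.

x = -1.4718 or x = 0.2718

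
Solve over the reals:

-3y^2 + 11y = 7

Rearrange to standard form: -3y^2 + 11y - 7 = 0.
Discriminant: (11)^2 - 4*(-3)*(-7) = 37.
Quadratic formula: y = (-11 +/- sqrt(37)) / (-6).
So y = 11/6 - sqrt(37)/6 ~= 0.8195 or y = sqrt(37)/6 + 11/6 ~= 2.8471.

y = 0.8195 or y = 2.8471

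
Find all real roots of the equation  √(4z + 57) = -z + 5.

Square both sides: 4z + 57 = (-z + 5)².
Expand and rearrange: z² - 14z - 32 = 0.
Solving gives z = 16 or z = -2.
Check each candidate in the original equation:
  z = 16: √(121) = 11, while -z + 5 = -11 — extraneous.
  z = -2: √(49) = 7, while -z + 5 = 7 — valid.

z = -2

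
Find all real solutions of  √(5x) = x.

Square both sides: 5x = (x)².
Expand and rearrange: x² - 5x = 0.
Solving gives x = 5 or x = 0.
Check each candidate in the original equation:
  x = 5: √(25) = 5, while x = 5 — valid.
  x = 0: √(0) = 0, while x = 0 — valid.

x = 0 or x = 5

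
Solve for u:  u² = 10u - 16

Bring every term to one side: u² - 10u + 16 = 0.
Factor: (u - 8)(u - 2) = 0.
So u = 8 or u = 2.

u = 2 or u = 8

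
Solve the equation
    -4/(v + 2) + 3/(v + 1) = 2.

Multiply both sides by (v + 2)(v + 1):
-4(v + 1) + 3(v + 2) = 2(v + 2)(v + 1).
Expand and collect terms: 2v² + 7v + 2 = 0.
By the quadratic formula, v = (-7 ± √33) / 4, so v ≈ -0.3139 or v ≈ -3.1861.
Neither value makes a denominator zero (v ≠ -2, v ≠ -1), so both are valid.

v = -3.1861 or v = -0.3139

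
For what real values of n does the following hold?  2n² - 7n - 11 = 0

Discriminant: (-7)² − 4·2·(-11) = 137.
Quadratic formula: n = (7 ± √137) / 4.
So n = 7/4 + √(137)/4 ≈ 4.6762 or n = 7/4 - √(137)/4 ≈ -1.1762.

n = -1.1762 or n = 4.6762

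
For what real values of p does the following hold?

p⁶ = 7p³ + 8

Let u = p³. The equation becomes u² - 7u - 8 = 0.
Factor: (u - 8)(u + 1) = 0, so u = 8 or u = -1.
p³ = 8 gives p = 2.
p³ = -1 gives p = -1.

p = -1 or p = 2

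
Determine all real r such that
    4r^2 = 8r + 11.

r = -0.9365 or r = 2.9365

Rearrange to standard form: 4r^2 - 8r - 11 = 0.
Discriminant: (-8)^2 - 4*4*(-11) = 240.
Quadratic formula: r = (8 +/- sqrt(240)) / 8.
So r = 1 + sqrt(15)/2 ~= 2.9365 or r = 1 - sqrt(15)/2 ~= -0.9365.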